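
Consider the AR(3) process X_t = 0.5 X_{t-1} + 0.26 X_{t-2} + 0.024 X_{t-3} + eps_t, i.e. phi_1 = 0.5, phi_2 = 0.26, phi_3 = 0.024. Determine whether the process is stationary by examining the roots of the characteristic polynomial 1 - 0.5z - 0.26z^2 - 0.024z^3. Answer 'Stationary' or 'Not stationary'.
\text{Stationary}

The AR(p) characteristic polynomial is P(z) = 1 - 0.5z - 0.26z^2 - 0.024z^3.
Stationarity requires all roots to lie outside the unit circle, i.e. |z| > 1 for every root.
Degree 3: look for a simple real root z0 first, then factor out (1 - z/z0) and solve the remaining quadratic.
Testing z0 = -5: P(-5) = 1 + (-0.5)(-5) + (-0.26)(-5)^2 + (-0.024)(-5)^3
  = 1 + (2.5) + (-6.5) + (3) = 0.  So z_0 = -5 is a root, |z_0| = 5.
Divide out the factor (1 + 0.2 z) = (1 - z/z0) (since 1/z0 = -0.2):
  P(z) = (1 + 0.2 z)(1 + (-0.7) z + (-0.12) z^2)
  [check: z-coef -0.7 - (-0.2) = -0.5; z^2-coef -0.12 - (-0.2)(-0.7) = -0.26; z^3-coef -(-0.2)(-0.12) = -0.024.]
Remaining roots from the quadratic factor 1 + (-0.7) z + (-0.12) z^2:
  Set 1 + (-0.7) z + (-0.12) z^2 = 0, i.e. a z^2 + b z + c = 0 with a = -0.12, b = -0.7, c = 1.
  Discriminant D = b^2 - 4ac = (-0.7)^2 - 4*(-0.12)*1 = 0.49 - (-0.48) = 0.97.
  D >= 0, so the roots are real: z = (-b +/- sqrt(D)) / (2a) = (0.7 +/- 0.984886) / (-0.24).
    z_1 = (0.7 + 0.984886) / (-0.24) = -7.0204,   |z_1| = 7.0204.
    z_2 = (0.7 - 0.984886) / (-0.24) = 1.187,   |z_2| = 1.187.
Moduli of all roots: 5.0000, 7.0204, 1.1870.
All moduli strictly greater than 1? Yes.
Verdict: Stationary.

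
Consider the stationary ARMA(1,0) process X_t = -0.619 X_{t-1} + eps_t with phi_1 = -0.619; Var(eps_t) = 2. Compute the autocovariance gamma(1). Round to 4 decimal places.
\gamma(1) = -2.0070

Multiply the model equation by X_{t-k} and take expectations. With theta_0 = psi_0 = 1 and psi_j the MA(infinity) weights, this gives
  gamma(k) - sum_i phi_i gamma(k-i) = c_k,
  c_k = sigma^2 * sum_{j=k..q} theta_j psi_{j-k}   (c_k = 0 for k > q),
using gamma(-m) = gamma(m).
Pure AR (q = 0): c_0 = sigma^2 = 2, c_k = 0 for k >= 1.
Equations for k = 0 and k = 1 (AR order 1):
  gamma(0) = phi_1 gamma(1) + c_0
  gamma(1) = phi_1 gamma(0) + c_1
Substituting the second into the first: gamma(0) (1 - phi_1^2) = c_0 + phi_1 c_1, so
  gamma(0) = c_0 / (1 - phi_1^2) = 2 / (1 - (-0.619)^2) = 2 / 0.616839 = 3.242337.
  gamma(1) = phi_1 gamma(0) = (-0.619)(3.242337) = -2.007007.
Therefore gamma(1) = -2.0070 (to 4 decimal places).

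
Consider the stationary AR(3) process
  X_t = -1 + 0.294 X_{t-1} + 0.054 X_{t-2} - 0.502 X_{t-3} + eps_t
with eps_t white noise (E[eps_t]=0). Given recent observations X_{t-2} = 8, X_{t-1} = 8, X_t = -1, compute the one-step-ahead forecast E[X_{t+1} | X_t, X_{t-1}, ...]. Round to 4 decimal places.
E[X_{t+1} \mid \mathcal F_t] = -4.8780

For an AR(p) model X_t = c + sum_i phi_i X_{t-i} + eps_t, the
one-step-ahead conditional mean is
  E[X_{t+1} | X_t, ...] = c + sum_i phi_i X_{t+1-i}.
Substitute known values:
  E[X_{t+1} | ...] = -1 + (0.294) * (-1) + (0.054) * (8) + (-0.502) * (8)
                   = -4.8780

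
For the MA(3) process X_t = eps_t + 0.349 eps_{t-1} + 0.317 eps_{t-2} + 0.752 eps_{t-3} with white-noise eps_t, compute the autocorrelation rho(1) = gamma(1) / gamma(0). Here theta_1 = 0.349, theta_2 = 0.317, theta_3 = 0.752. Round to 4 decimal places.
\rho(1) = 0.3904

For an MA(q) process with theta_0 = 1, the autocovariance is
  gamma(k) = sigma^2 * sum_{i=0..q-k} theta_i * theta_{i+k},
and rho(k) = gamma(k) / gamma(0). Sigma^2 cancels.
  numerator   = (1)*(0.349) + (0.349)*(0.317) + (0.317)*(0.752) = 0.698017.
  denominator = (1)^2 + (0.349)^2 + (0.317)^2 + (0.752)^2 = 1.787794.
  rho(1) = 0.698017 / 1.787794 = 0.3904.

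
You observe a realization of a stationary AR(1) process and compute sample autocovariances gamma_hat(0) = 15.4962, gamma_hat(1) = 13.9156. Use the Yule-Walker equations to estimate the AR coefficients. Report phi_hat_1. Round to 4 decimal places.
\hat\phi_{1} = 0.8980

The Yule-Walker equations for an AR(p) process read, in matrix form,
  Gamma_p phi = r_p,   with   (Gamma_p)_{ij} = gamma(|i - j|),
                       (r_p)_i = gamma(i),   i,j = 1..p.
Substitute the sample gammas (Toeplitz matrix and right-hand side of size 1):
  Gamma_p = [[15.4962]]
  r_p     = [13.9156]
With p = 1 this is the single equation gamma(0) phi_1 = gamma(1):
  phi_hat_1 = gamma(1) / gamma(0) = 13.9156 / 15.4962 = 0.8980.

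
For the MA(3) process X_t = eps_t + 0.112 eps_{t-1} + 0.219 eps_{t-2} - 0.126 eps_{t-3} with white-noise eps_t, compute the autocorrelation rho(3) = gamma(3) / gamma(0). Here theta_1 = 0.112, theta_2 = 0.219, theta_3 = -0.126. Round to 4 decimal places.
\rho(3) = -0.1171

For an MA(q) process with theta_0 = 1, the autocovariance is
  gamma(k) = sigma^2 * sum_{i=0..q-k} theta_i * theta_{i+k},
and rho(k) = gamma(k) / gamma(0). Sigma^2 cancels.
  numerator   = (1)*(-0.126) = -0.126.
  denominator = (1)^2 + (0.112)^2 + (0.219)^2 + (-0.126)^2 = 1.076381.
  rho(3) = -0.126 / 1.076381 = -0.1171.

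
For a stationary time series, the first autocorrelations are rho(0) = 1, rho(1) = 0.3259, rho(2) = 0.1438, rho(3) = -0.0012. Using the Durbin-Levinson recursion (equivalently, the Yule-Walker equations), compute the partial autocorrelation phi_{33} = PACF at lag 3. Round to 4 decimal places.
\phi_{33} = -0.0670

The PACF at lag k is phi_{kk}, the last component of the solution
to the Yule-Walker system G_k phi = r_k where
  (G_k)_{ij} = rho(|i - j|), (r_k)_i = rho(i), i,j = 1..k.
Equivalently, Durbin-Levinson gives phi_{kk} iteratively:
  phi_{11} = rho(1)
  phi_{kk} = [rho(k) - sum_{j=1..k-1} phi_{k-1,j} rho(k-j)]
            / [1 - sum_{j=1..k-1} phi_{k-1,j} rho(j)],
  phi_{k,j} = phi_{k-1,j} - phi_{kk} phi_{k-1,k-j},  j = 1..k-1.
Step k = 1:
  phi_11 = rho(1) = 0.3259.
Step k = 2:
  phi_22 = [rho(2) - phi_11 rho(1)] / [1 - phi_11 rho(1)] = [0.1438 - (0.3259)(0.3259)] / [1 - (0.3259)(0.3259)]
         = 0.03758919 / 0.89378919 = 0.042056.
  Update: phi_21 = phi_11 - phi_22 phi_11 = 0.3259 - (0.042056)(0.3259) = 0.312194.
Step k = 3:
  phi_33 = [rho(3) - phi_21 rho(2) - phi_22 rho(1)] / [1 - phi_21 rho(1) - phi_22 rho(2)]
    numerator   = -0.0012 - (0.312194)(0.1438) - (0.042056)(0.3259) = -0.05979954
    denominator = 1 - (0.312194)(0.3259) - (0.042056)(0.1438) = 0.89220834
  phi_33 = -0.05979954 / 0.89220834 = -0.067.
Therefore phi_{33} = -0.0670.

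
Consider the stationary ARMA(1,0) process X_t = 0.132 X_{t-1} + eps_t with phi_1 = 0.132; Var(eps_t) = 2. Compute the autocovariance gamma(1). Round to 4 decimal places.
\gamma(1) = 0.2687

Multiply the model equation by X_{t-k} and take expectations. With theta_0 = psi_0 = 1 and psi_j the MA(infinity) weights, this gives
  gamma(k) - sum_i phi_i gamma(k-i) = c_k,
  c_k = sigma^2 * sum_{j=k..q} theta_j psi_{j-k}   (c_k = 0 for k > q),
using gamma(-m) = gamma(m).
Pure AR (q = 0): c_0 = sigma^2 = 2, c_k = 0 for k >= 1.
Equations for k = 0 and k = 1 (AR order 1):
  gamma(0) = phi_1 gamma(1) + c_0
  gamma(1) = phi_1 gamma(0) + c_1
Substituting the second into the first: gamma(0) (1 - phi_1^2) = c_0 + phi_1 c_1, so
  gamma(0) = c_0 / (1 - phi_1^2) = 2 / (1 - (0.132)^2) = 2 / 0.982576 = 2.035466.
  gamma(1) = phi_1 gamma(0) = (0.132)(2.035466) = 0.268682.
Therefore gamma(1) = 0.2687 (to 4 decimal places).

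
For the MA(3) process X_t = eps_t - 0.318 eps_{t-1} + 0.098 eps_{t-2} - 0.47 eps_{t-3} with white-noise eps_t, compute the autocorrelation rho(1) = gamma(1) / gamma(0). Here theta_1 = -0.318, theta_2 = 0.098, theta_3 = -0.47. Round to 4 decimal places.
\rho(1) = -0.2968

For an MA(q) process with theta_0 = 1, the autocovariance is
  gamma(k) = sigma^2 * sum_{i=0..q-k} theta_i * theta_{i+k},
and rho(k) = gamma(k) / gamma(0). Sigma^2 cancels.
  numerator   = (1)*(-0.318) + (-0.318)*(0.098) + (0.098)*(-0.47) = -0.395224.
  denominator = (1)^2 + (-0.318)^2 + (0.098)^2 + (-0.47)^2 = 1.331628.
  rho(1) = -0.395224 / 1.331628 = -0.2968.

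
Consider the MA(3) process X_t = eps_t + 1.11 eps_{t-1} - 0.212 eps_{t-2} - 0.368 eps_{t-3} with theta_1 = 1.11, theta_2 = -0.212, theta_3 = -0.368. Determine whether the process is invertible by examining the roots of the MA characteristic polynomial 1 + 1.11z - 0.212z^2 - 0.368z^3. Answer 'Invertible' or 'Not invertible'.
\text{Invertible}

The MA(q) characteristic polynomial is P(z) = 1 + 1.11z - 0.212z^2 - 0.368z^3.
Invertibility requires all roots to lie outside the unit circle, i.e. |z| > 1 for every root.
Degree 3: look for a simple real root z0 first, then factor out (1 - z/z0) and solve the remaining quadratic.
Testing z0 = -1.25: P(-1.25) = 1 + (1.11)(-1.25) + (-0.212)(-1.25)^2 + (-0.368)(-1.25)^3
  = 1 + (-1.3875) + (-0.33125) + (0.71875) = 0.  So z_0 = -1.25 is a root, |z_0| = 1.25.
Divide out the factor (1 + 0.8 z) = (1 - z/z0) (since 1/z0 = -0.8):
  P(z) = (1 + 0.8 z)(1 + (0.31) z + (-0.46) z^2)
  [check: z-coef 0.31 - (-0.8) = 1.11; z^2-coef -0.46 - (-0.8)(0.31) = -0.212; z^3-coef -(-0.8)(-0.46) = -0.368.]
Remaining roots from the quadratic factor 1 + (0.31) z + (-0.46) z^2:
  Set 1 + (0.31) z + (-0.46) z^2 = 0, i.e. a z^2 + b z + c = 0 with a = -0.46, b = 0.31, c = 1.
  Discriminant D = b^2 - 4ac = (0.31)^2 - 4*(-0.46)*1 = 0.0961 - (-1.84) = 1.9361.
  D >= 0, so the roots are real: z = (-b +/- sqrt(D)) / (2a) = (-0.31 +/- 1.391438) / (-0.92).
    z_1 = (-0.31 + 1.391438) / (-0.92) = -1.1755,   |z_1| = 1.1755.
    z_2 = (-0.31 - 1.391438) / (-0.92) = 1.8494,   |z_2| = 1.8494.
Moduli of all roots: 1.2500, 1.1755, 1.8494.
All moduli strictly greater than 1? Yes.
Verdict: Invertible.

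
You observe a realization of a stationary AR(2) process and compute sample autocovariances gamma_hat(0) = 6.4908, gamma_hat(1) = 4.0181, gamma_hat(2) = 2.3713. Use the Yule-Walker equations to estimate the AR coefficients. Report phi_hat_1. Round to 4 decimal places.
\hat\phi_{1} = 0.6370

The Yule-Walker equations for an AR(p) process read, in matrix form,
  Gamma_p phi = r_p,   with   (Gamma_p)_{ij} = gamma(|i - j|),
                       (r_p)_i = gamma(i),   i,j = 1..p.
Substitute the sample gammas (Toeplitz matrix and right-hand side of size 2):
  Gamma_p = [[6.4908, 4.0181], [4.0181, 6.4908]]
  r_p     = [4.0181, 2.3713]
Written out:
  6.4908 phi_1 + 4.0181 phi_2 = 4.0181
  4.0181 phi_1 + 6.4908 phi_2 = 2.3713
Solve by Cramer's rule:
  det = gamma(0)^2 - gamma(1)^2 = (6.4908)^2 - (4.0181)^2 = 42.13048464 - 16.14512761 = 25.98535703
  phi_hat_1 = [gamma(1) gamma(0) - gamma(1) gamma(2)] / det = [(4.0181)(6.4908) - (4.0181)(2.3713)] / 25.98535703 = 16.55256295 / 25.98535703 = 0.637
  phi_hat_2 = [gamma(0) gamma(2) - gamma(1)^2] / det = [(6.4908)(2.3713) - (4.0181)^2] / 25.98535703 = -0.75349357 / 25.98535703 = -0.029
So phi_hat = [0.6370, -0.0290].
Therefore phi_hat_1 = 0.6370.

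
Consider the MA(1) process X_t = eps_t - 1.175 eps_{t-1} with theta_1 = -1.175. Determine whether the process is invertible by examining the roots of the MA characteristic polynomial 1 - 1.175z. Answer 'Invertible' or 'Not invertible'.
\text{Not invertible}

The MA(q) characteristic polynomial is P(z) = 1 - 1.175z.
Invertibility requires all roots to lie outside the unit circle, i.e. |z| > 1 for every root.
This is linear in z: 1 + (-1.175) z = 0  =>  z = -1/(-1.175) = 0.851064,  |z| = 0.851064.
Moduli of all roots: 0.8511.
All moduli strictly greater than 1? No.
Verdict: Not invertible.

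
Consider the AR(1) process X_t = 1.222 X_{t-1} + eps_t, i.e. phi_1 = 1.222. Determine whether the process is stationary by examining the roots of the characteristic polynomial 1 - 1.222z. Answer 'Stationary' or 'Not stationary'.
\text{Not stationary}

The AR(p) characteristic polynomial is P(z) = 1 - 1.222z.
Stationarity requires all roots to lie outside the unit circle, i.e. |z| > 1 for every root.
This is linear in z: 1 + (-1.222) z = 0  =>  z = -1/(-1.222) = 0.818331,  |z| = 0.818331.
Moduli of all roots: 0.8183.
All moduli strictly greater than 1? No.
Verdict: Not stationary.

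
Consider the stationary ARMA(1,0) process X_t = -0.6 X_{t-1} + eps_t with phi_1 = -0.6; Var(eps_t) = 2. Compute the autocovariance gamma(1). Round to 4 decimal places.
\gamma(1) = -1.8750

Multiply the model equation by X_{t-k} and take expectations. With theta_0 = psi_0 = 1 and psi_j the MA(infinity) weights, this gives
  gamma(k) - sum_i phi_i gamma(k-i) = c_k,
  c_k = sigma^2 * sum_{j=k..q} theta_j psi_{j-k}   (c_k = 0 for k > q),
using gamma(-m) = gamma(m).
Pure AR (q = 0): c_0 = sigma^2 = 2, c_k = 0 for k >= 1.
Equations for k = 0 and k = 1 (AR order 1):
  gamma(0) = phi_1 gamma(1) + c_0
  gamma(1) = phi_1 gamma(0) + c_1
Substituting the second into the first: gamma(0) (1 - phi_1^2) = c_0 + phi_1 c_1, so
  gamma(0) = c_0 / (1 - phi_1^2) = 2 / (1 - (-0.6)^2) = 2 / 0.64 = 3.125.
  gamma(1) = phi_1 gamma(0) = (-0.6)(3.125) = -1.875.
Therefore gamma(1) = -1.8750 (to 4 decimal places).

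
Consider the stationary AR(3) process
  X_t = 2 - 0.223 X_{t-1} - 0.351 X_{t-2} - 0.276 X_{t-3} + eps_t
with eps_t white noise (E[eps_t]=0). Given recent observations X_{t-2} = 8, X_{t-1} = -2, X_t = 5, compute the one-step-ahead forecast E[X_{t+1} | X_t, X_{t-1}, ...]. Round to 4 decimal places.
E[X_{t+1} \mid \mathcal F_t] = -0.6210

For an AR(p) model X_t = c + sum_i phi_i X_{t-i} + eps_t, the
one-step-ahead conditional mean is
  E[X_{t+1} | X_t, ...] = c + sum_i phi_i X_{t+1-i}.
Substitute known values:
  E[X_{t+1} | ...] = 2 + (-0.223) * (5) + (-0.351) * (-2) + (-0.276) * (8)
                   = -0.6210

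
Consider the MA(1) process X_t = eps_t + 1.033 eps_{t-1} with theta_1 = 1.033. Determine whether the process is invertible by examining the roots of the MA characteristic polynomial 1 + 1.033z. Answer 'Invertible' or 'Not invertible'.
\text{Not invertible}

The MA(q) characteristic polynomial is P(z) = 1 + 1.033z.
Invertibility requires all roots to lie outside the unit circle, i.e. |z| > 1 for every root.
This is linear in z: 1 + (1.033) z = 0  =>  z = -1/(1.033) = -0.968054,  |z| = 0.968054.
Moduli of all roots: 0.9681.
All moduli strictly greater than 1? No.
Verdict: Not invertible.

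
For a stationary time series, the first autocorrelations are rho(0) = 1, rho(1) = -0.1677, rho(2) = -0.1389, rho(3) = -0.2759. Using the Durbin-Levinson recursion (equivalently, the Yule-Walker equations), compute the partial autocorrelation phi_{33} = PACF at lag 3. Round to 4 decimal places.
\phi_{33} = -0.3520

The PACF at lag k is phi_{kk}, the last component of the solution
to the Yule-Walker system G_k phi = r_k where
  (G_k)_{ij} = rho(|i - j|), (r_k)_i = rho(i), i,j = 1..k.
Equivalently, Durbin-Levinson gives phi_{kk} iteratively:
  phi_{11} = rho(1)
  phi_{kk} = [rho(k) - sum_{j=1..k-1} phi_{k-1,j} rho(k-j)]
            / [1 - sum_{j=1..k-1} phi_{k-1,j} rho(j)],
  phi_{k,j} = phi_{k-1,j} - phi_{kk} phi_{k-1,k-j},  j = 1..k-1.
Step k = 1:
  phi_11 = rho(1) = -0.1677.
Step k = 2:
  phi_22 = [rho(2) - phi_11 rho(1)] / [1 - phi_11 rho(1)] = [-0.1389 - (-0.1677)(-0.1677)] / [1 - (-0.1677)(-0.1677)]
         = -0.16702329 / 0.97187671 = -0.171856.
  Update: phi_21 = phi_11 - phi_22 phi_11 = -0.1677 - (-0.171856)(-0.1677) = -0.19652.
Step k = 3:
  phi_33 = [rho(3) - phi_21 rho(2) - phi_22 rho(1)] / [1 - phi_21 rho(1) - phi_22 rho(2)]
    numerator   = -0.2759 - (-0.19652)(-0.1389) - (-0.171856)(-0.1677) = -0.332017
    denominator = 1 - (-0.19652)(-0.1677) - (-0.171856)(-0.1389) = 0.94317268
  phi_33 = -0.332017 / 0.94317268 = -0.352.
Therefore phi_{33} = -0.3520.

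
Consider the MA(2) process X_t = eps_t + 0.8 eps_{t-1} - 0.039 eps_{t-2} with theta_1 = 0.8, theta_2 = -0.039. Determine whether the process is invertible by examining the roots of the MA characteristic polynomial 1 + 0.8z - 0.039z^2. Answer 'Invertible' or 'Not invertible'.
\text{Invertible}

The MA(q) characteristic polynomial is P(z) = 1 + 0.8z - 0.039z^2.
Invertibility requires all roots to lie outside the unit circle, i.e. |z| > 1 for every root.
Set 1 + (0.8) z + (-0.039) z^2 = 0, i.e. a z^2 + b z + c = 0 with a = -0.039, b = 0.8, c = 1.
Discriminant D = b^2 - 4ac = (0.8)^2 - 4*(-0.039)*1 = 0.64 - (-0.156) = 0.796.
D >= 0, so the roots are real: z = (-b +/- sqrt(D)) / (2a) = (-0.8 +/- 0.892188) / (-0.078).
  z_1 = (-0.8 + 0.892188) / (-0.078) = -1.1819,   |z_1| = 1.1819.
  z_2 = (-0.8 - 0.892188) / (-0.078) = 21.6947,   |z_2| = 21.6947.
Moduli of all roots: 1.1819, 21.6947.
All moduli strictly greater than 1? Yes.
Verdict: Invertible.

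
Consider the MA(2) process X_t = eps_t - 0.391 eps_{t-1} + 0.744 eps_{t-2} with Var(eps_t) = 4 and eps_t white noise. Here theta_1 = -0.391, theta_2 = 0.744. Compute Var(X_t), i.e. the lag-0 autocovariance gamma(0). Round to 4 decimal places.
\gamma(0) = 6.8257

For an MA(q) process X_t = eps_t + sum_i theta_i eps_{t-i} with
Var(eps_t) = sigma^2, the variance is
  gamma(0) = sigma^2 * (1 + sum_i theta_i^2).
  sum_i theta_i^2 = (-0.391)^2 + (0.744)^2 = 0.152881 + 0.553536 = 0.706417.
  gamma(0) = 4 * (1 + 0.706417) = 4 * 1.706417 = 6.825668, which rounds to 6.8257.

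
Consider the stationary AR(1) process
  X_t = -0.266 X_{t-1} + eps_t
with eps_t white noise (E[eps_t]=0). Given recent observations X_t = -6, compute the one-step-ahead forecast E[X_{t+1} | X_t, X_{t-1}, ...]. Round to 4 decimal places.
E[X_{t+1} \mid \mathcal F_t] = 1.5960

For an AR(p) model X_t = c + sum_i phi_i X_{t-i} + eps_t, the
one-step-ahead conditional mean is
  E[X_{t+1} | X_t, ...] = c + sum_i phi_i X_{t+1-i}.
Substitute known values:
  E[X_{t+1} | ...] = (-0.266) * (-6)
                   = 1.5960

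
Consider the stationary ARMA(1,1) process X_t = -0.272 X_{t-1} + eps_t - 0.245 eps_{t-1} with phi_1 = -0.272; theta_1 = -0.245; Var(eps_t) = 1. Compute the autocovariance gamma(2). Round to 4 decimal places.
\gamma(2) = 0.1620

Multiply the model equation by X_{t-k} and take expectations. With theta_0 = psi_0 = 1 and psi_j the MA(infinity) weights, this gives
  gamma(k) - sum_i phi_i gamma(k-i) = c_k,
  c_k = sigma^2 * sum_{j=k..q} theta_j psi_{j-k}   (c_k = 0 for k > q),
using gamma(-m) = gamma(m).
psi-weights needed (psi_j = theta_j + sum_i phi_i psi_{j-i}):
  psi_1 = theta_1 + phi_1 = -0.245 + (-0.272) = -0.517
Right-hand sides:
  c_0 = sigma^2 (1 + theta_1 psi_1) = 1 * (1 + (-0.245)(-0.517)) = 1 * 1.126665 = 1.126665
  c_1 = sigma^2 theta_1 = 1 * (-0.245) = -0.245
  c_2 = 0
Equations for k = 0 and k = 1 (AR order 1):
  gamma(0) = phi_1 gamma(1) + c_0
  gamma(1) = phi_1 gamma(0) + c_1
Substituting the second into the first: gamma(0) (1 - phi_1^2) = c_0 + phi_1 c_1, so
  gamma(0) = (c_0 + phi_1 c_1) / (1 - phi_1^2) = (1.126665 + (-0.272)(-0.245)) / (1 - (-0.272)^2) = 1.193305 / 0.926016 = 1.288644.
  gamma(1) = phi_1 gamma(0) + c_1 = (-0.272)(1.288644) + (-0.245) = -0.595511.
For k = 2 (> q): gamma(2) = phi_1 gamma(1) = (-0.272)(-0.595511) = 0.161979.
Therefore gamma(2) = 0.1620 (to 4 decimal places).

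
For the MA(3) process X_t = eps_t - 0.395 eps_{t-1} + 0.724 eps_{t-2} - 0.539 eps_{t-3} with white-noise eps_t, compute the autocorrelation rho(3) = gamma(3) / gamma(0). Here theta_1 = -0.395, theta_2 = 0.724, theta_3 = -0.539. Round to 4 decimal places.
\rho(3) = -0.2735

For an MA(q) process with theta_0 = 1, the autocovariance is
  gamma(k) = sigma^2 * sum_{i=0..q-k} theta_i * theta_{i+k},
and rho(k) = gamma(k) / gamma(0). Sigma^2 cancels.
  numerator   = (1)*(-0.539) = -0.539.
  denominator = (1)^2 + (-0.395)^2 + (0.724)^2 + (-0.539)^2 = 1.970722.
  rho(3) = -0.539 / 1.970722 = -0.2735.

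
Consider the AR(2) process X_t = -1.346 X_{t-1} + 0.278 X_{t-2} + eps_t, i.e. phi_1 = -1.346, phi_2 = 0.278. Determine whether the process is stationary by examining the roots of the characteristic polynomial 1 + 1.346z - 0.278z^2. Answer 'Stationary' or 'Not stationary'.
\text{Not stationary}

The AR(p) characteristic polynomial is P(z) = 1 + 1.346z - 0.278z^2.
Stationarity requires all roots to lie outside the unit circle, i.e. |z| > 1 for every root.
Set 1 + (1.346) z + (-0.278) z^2 = 0, i.e. a z^2 + b z + c = 0 with a = -0.278, b = 1.346, c = 1.
Discriminant D = b^2 - 4ac = (1.346)^2 - 4*(-0.278)*1 = 1.811716 - (-1.112) = 2.923716.
D >= 0, so the roots are real: z = (-b +/- sqrt(D)) / (2a) = (-1.346 +/- 1.709888) / (-0.556).
  z_1 = (-1.346 + 1.709888) / (-0.556) = -0.6545,   |z_1| = 0.6545.
  z_2 = (-1.346 - 1.709888) / (-0.556) = 5.4962,   |z_2| = 5.4962.
Moduli of all roots: 0.6545, 5.4962.
All moduli strictly greater than 1? No.
Verdict: Not stationary.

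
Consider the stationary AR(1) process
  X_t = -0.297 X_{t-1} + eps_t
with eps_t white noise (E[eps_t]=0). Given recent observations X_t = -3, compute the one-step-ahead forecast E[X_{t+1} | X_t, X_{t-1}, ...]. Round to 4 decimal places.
E[X_{t+1} \mid \mathcal F_t] = 0.8910

For an AR(p) model X_t = c + sum_i phi_i X_{t-i} + eps_t, the
one-step-ahead conditional mean is
  E[X_{t+1} | X_t, ...] = c + sum_i phi_i X_{t+1-i}.
Substitute known values:
  E[X_{t+1} | ...] = (-0.297) * (-3)
                   = 0.8910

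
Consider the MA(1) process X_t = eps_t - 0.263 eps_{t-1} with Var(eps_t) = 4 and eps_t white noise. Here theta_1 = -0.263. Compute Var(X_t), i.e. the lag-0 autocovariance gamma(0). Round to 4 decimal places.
\gamma(0) = 4.2767

For an MA(q) process X_t = eps_t + sum_i theta_i eps_{t-i} with
Var(eps_t) = sigma^2, the variance is
  gamma(0) = sigma^2 * (1 + sum_i theta_i^2).
  sum_i theta_i^2 = (-0.263)^2 = 0.069169.
  gamma(0) = 4 * (1 + 0.069169) = 4 * 1.069169 = 4.276676, which rounds to 4.2767.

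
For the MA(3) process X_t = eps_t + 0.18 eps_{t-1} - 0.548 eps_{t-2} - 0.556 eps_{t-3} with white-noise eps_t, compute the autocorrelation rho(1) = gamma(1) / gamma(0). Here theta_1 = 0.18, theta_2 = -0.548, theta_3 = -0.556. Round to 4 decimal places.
\rho(1) = 0.2351

For an MA(q) process with theta_0 = 1, the autocovariance is
  gamma(k) = sigma^2 * sum_{i=0..q-k} theta_i * theta_{i+k},
and rho(k) = gamma(k) / gamma(0). Sigma^2 cancels.
  numerator   = (1)*(0.18) + (0.18)*(-0.548) + (-0.548)*(-0.556) = 0.386048.
  denominator = (1)^2 + (0.18)^2 + (-0.548)^2 + (-0.556)^2 = 1.64184.
  rho(1) = 0.386048 / 1.64184 = 0.2351.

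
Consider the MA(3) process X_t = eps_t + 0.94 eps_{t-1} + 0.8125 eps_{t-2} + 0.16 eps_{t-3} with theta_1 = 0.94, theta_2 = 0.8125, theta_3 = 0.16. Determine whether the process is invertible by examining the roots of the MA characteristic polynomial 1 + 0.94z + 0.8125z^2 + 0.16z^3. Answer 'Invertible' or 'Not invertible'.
\text{Invertible}

The MA(q) characteristic polynomial is P(z) = 1 + 0.94z + 0.8125z^2 + 0.16z^3.
Invertibility requires all roots to lie outside the unit circle, i.e. |z| > 1 for every root.
Degree 3: look for a simple real root z0 first, then factor out (1 - z/z0) and solve the remaining quadratic.
Testing z0 = -4: P(-4) = 1 + (0.94)(-4) + (0.8125)(-4)^2 + (0.16)(-4)^3
  = 1 + (-3.76) + (13) + (-10.24) = 0.  So z_0 = -4 is a root, |z_0| = 4.
Divide out the factor (1 + 0.25 z) = (1 - z/z0) (since 1/z0 = -0.25):
  P(z) = (1 + 0.25 z)(1 + (0.69) z + (0.64) z^2)
  [check: z-coef 0.69 - (-0.25) = 0.94; z^2-coef 0.64 - (-0.25)(0.69) = 0.8125; z^3-coef -(-0.25)(0.64) = 0.16.]
Remaining roots from the quadratic factor 1 + (0.69) z + (0.64) z^2:
  Set 1 + (0.69) z + (0.64) z^2 = 0, i.e. a z^2 + b z + c = 0 with a = 0.64, b = 0.69, c = 1.
  Discriminant D = b^2 - 4ac = (0.69)^2 - 4*(0.64)*1 = 0.4761 - (2.56) = -2.0839.
  D < 0, so the roots are the complex-conjugate pair z = (-b +/- i sqrt(-D)) / (2a) = -0.5391 +/- 1.1278i.
  For a conjugate pair |z|^2 = z * conj(z) = (product of roots) = c/a = 1/(0.64) = 1.5625, so |z| = sqrt(1.5625) = 1.25 for both roots.
Moduli of all roots: 4.0000, 1.2500, 1.2500.
All moduli strictly greater than 1? Yes.
Verdict: Invertible.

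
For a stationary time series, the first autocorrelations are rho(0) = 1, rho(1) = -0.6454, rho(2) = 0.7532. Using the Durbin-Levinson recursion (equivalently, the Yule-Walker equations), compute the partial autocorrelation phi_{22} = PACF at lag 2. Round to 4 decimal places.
\phi_{22} = 0.5770

The PACF at lag k is phi_{kk}, the last component of the solution
to the Yule-Walker system G_k phi = r_k where
  (G_k)_{ij} = rho(|i - j|), (r_k)_i = rho(i), i,j = 1..k.
Equivalently, Durbin-Levinson gives phi_{kk} iteratively:
  phi_{11} = rho(1)
  phi_{kk} = [rho(k) - sum_{j=1..k-1} phi_{k-1,j} rho(k-j)]
            / [1 - sum_{j=1..k-1} phi_{k-1,j} rho(j)],
  phi_{k,j} = phi_{k-1,j} - phi_{kk} phi_{k-1,k-j},  j = 1..k-1.
Step k = 1:
  phi_11 = rho(1) = -0.6454.
Step k = 2:
  phi_22 = [rho(2) - phi_11 rho(1)] / [1 - phi_11 rho(1)] = [0.7532 - (-0.6454)(-0.6454)] / [1 - (-0.6454)(-0.6454)]
         = 0.33665884 / 0.58345884 = 0.577.
Therefore phi_{22} = 0.5770.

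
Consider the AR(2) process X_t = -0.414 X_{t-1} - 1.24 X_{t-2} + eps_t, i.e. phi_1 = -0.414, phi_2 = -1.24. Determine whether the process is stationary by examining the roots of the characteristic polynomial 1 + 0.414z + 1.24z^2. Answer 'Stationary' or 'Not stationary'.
\text{Not stationary}

The AR(p) characteristic polynomial is P(z) = 1 + 0.414z + 1.24z^2.
Stationarity requires all roots to lie outside the unit circle, i.e. |z| > 1 for every root.
Set 1 + (0.414) z + (1.24) z^2 = 0, i.e. a z^2 + b z + c = 0 with a = 1.24, b = 0.414, c = 1.
Discriminant D = b^2 - 4ac = (0.414)^2 - 4*(1.24)*1 = 0.171396 - (4.96) = -4.788604.
D < 0, so the roots are the complex-conjugate pair z = (-b +/- i sqrt(-D)) / (2a) = -0.1669 +/- 0.8824i.
For a conjugate pair |z|^2 = z * conj(z) = (product of roots) = c/a = 1/(1.24) = 0.806452, so |z| = sqrt(0.806452) = 0.898 for both roots.
Moduli of all roots: 0.8980, 0.8980.
All moduli strictly greater than 1? No.
Verdict: Not stationary.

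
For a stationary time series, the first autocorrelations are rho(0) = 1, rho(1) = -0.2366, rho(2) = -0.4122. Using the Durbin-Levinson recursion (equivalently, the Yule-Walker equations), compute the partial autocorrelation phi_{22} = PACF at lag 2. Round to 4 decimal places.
\phi_{22} = -0.4959

The PACF at lag k is phi_{kk}, the last component of the solution
to the Yule-Walker system G_k phi = r_k where
  (G_k)_{ij} = rho(|i - j|), (r_k)_i = rho(i), i,j = 1..k.
Equivalently, Durbin-Levinson gives phi_{kk} iteratively:
  phi_{11} = rho(1)
  phi_{kk} = [rho(k) - sum_{j=1..k-1} phi_{k-1,j} rho(k-j)]
            / [1 - sum_{j=1..k-1} phi_{k-1,j} rho(j)],
  phi_{k,j} = phi_{k-1,j} - phi_{kk} phi_{k-1,k-j},  j = 1..k-1.
Step k = 1:
  phi_11 = rho(1) = -0.2366.
Step k = 2:
  phi_22 = [rho(2) - phi_11 rho(1)] / [1 - phi_11 rho(1)] = [-0.4122 - (-0.2366)(-0.2366)] / [1 - (-0.2366)(-0.2366)]
         = -0.46817956 / 0.94402044 = -0.4959.
Therefore phi_{22} = -0.4959.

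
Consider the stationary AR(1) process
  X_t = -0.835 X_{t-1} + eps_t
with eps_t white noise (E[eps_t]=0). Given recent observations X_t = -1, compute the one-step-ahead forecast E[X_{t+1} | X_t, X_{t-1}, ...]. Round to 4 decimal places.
E[X_{t+1} \mid \mathcal F_t] = 0.8350

For an AR(p) model X_t = c + sum_i phi_i X_{t-i} + eps_t, the
one-step-ahead conditional mean is
  E[X_{t+1} | X_t, ...] = c + sum_i phi_i X_{t+1-i}.
Substitute known values:
  E[X_{t+1} | ...] = (-0.835) * (-1)
                   = 0.8350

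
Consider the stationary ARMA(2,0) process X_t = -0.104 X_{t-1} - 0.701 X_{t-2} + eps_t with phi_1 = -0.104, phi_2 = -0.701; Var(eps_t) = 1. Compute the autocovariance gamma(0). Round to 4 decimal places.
\gamma(0) = 1.9736

Multiply the model equation by X_{t-k} and take expectations. With theta_0 = psi_0 = 1 and psi_j the MA(infinity) weights, this gives
  gamma(k) - sum_i phi_i gamma(k-i) = c_k,
  c_k = sigma^2 * sum_{j=k..q} theta_j psi_{j-k}   (c_k = 0 for k > q),
using gamma(-m) = gamma(m).
Pure AR (q = 0): c_0 = sigma^2 = 1, c_k = 0 for k >= 1.
Equations for k = 0, 1, 2 (AR order 2, c_2 = 0):
  (E0) gamma(0) = phi_1 gamma(1) + phi_2 gamma(2) + c_0
  (E1) gamma(1) = phi_1 gamma(0) + phi_2 gamma(1) + c_1
  (E2) gamma(2) = phi_1 gamma(1) + phi_2 gamma(0)
From (E1): gamma(1) = A gamma(0) + B with
  A = phi_1 / (1 - phi_2) = -0.104 / 1.701 = -0.061141,   B = c_1 / (1 - phi_2) = 0 / 1.701 = 0.
Insert (E2) into (E0): gamma(0) (1 - phi_2^2) = phi_1 (1 + phi_2) gamma(1) + c_0.
  phi_1 (1 + phi_2) = (-0.104)(0.299) = -0.031096,   1 - phi_2^2 = 0.508599.
Replace gamma(1) by A gamma(0) + B and collect gamma(0):
  gamma(0) [0.508599 - (-0.031096)(-0.061141)] = c_0 = 1
  gamma(0) * 0.506698 = 1
  gamma(0) = 1 / 0.506698 = 1.973563.
Therefore gamma(0) = 1.9736 (to 4 decimal places).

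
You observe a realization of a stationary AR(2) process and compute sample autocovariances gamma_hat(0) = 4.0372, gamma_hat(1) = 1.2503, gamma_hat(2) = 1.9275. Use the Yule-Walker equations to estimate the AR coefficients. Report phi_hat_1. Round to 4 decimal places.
\hat\phi_{1} = 0.1790

The Yule-Walker equations for an AR(p) process read, in matrix form,
  Gamma_p phi = r_p,   with   (Gamma_p)_{ij} = gamma(|i - j|),
                       (r_p)_i = gamma(i),   i,j = 1..p.
Substitute the sample gammas (Toeplitz matrix and right-hand side of size 2):
  Gamma_p = [[4.0372, 1.2503], [1.2503, 4.0372]]
  r_p     = [1.2503, 1.9275]
Written out:
  4.0372 phi_1 + 1.2503 phi_2 = 1.2503
  1.2503 phi_1 + 4.0372 phi_2 = 1.9275
Solve by Cramer's rule:
  det = gamma(0)^2 - gamma(1)^2 = (4.0372)^2 - (1.2503)^2 = 16.29898384 - 1.56325009 = 14.73573375
  phi_hat_1 = [gamma(1) gamma(0) - gamma(1) gamma(2)] / det = [(1.2503)(4.0372) - (1.2503)(1.9275)] / 14.73573375 = 2.63775791 / 14.73573375 = 0.179
  phi_hat_2 = [gamma(0) gamma(2) - gamma(1)^2] / det = [(4.0372)(1.9275) - (1.2503)^2] / 14.73573375 = 6.21845291 / 14.73573375 = 0.422
So phi_hat = [0.1790, 0.4220].
Therefore phi_hat_1 = 0.1790.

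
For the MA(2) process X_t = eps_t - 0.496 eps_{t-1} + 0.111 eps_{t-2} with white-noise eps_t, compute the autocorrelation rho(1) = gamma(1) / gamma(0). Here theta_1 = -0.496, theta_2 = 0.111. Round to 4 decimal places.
\rho(1) = -0.4379

For an MA(q) process with theta_0 = 1, the autocovariance is
  gamma(k) = sigma^2 * sum_{i=0..q-k} theta_i * theta_{i+k},
and rho(k) = gamma(k) / gamma(0). Sigma^2 cancels.
  numerator   = (1)*(-0.496) + (-0.496)*(0.111) = -0.551056.
  denominator = (1)^2 + (-0.496)^2 + (0.111)^2 = 1.258337.
  rho(1) = -0.551056 / 1.258337 = -0.4379.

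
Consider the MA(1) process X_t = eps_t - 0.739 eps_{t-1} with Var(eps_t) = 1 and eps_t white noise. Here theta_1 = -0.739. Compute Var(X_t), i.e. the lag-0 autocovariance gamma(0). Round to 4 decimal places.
\gamma(0) = 1.5461

For an MA(q) process X_t = eps_t + sum_i theta_i eps_{t-i} with
Var(eps_t) = sigma^2, the variance is
  gamma(0) = sigma^2 * (1 + sum_i theta_i^2).
  sum_i theta_i^2 = (-0.739)^2 = 0.546121.
  gamma(0) = 1 * (1 + 0.546121) = 1 * 1.546121 = 1.546121, which rounds to 1.5461.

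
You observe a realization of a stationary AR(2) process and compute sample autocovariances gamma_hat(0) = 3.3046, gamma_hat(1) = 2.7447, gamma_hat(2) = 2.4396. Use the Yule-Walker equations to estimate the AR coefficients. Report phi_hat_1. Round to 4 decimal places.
\hat\phi_{1} = 0.7010

The Yule-Walker equations for an AR(p) process read, in matrix form,
  Gamma_p phi = r_p,   with   (Gamma_p)_{ij} = gamma(|i - j|),
                       (r_p)_i = gamma(i),   i,j = 1..p.
Substitute the sample gammas (Toeplitz matrix and right-hand side of size 2):
  Gamma_p = [[3.3046, 2.7447], [2.7447, 3.3046]]
  r_p     = [2.7447, 2.4396]
Written out:
  3.3046 phi_1 + 2.7447 phi_2 = 2.7447
  2.7447 phi_1 + 3.3046 phi_2 = 2.4396
Solve by Cramer's rule:
  det = gamma(0)^2 - gamma(1)^2 = (3.3046)^2 - (2.7447)^2 = 10.92038116 - 7.53337809 = 3.38700307
  phi_hat_1 = [gamma(1) gamma(0) - gamma(1) gamma(2)] / det = [(2.7447)(3.3046) - (2.7447)(2.4396)] / 3.38700307 = 2.3741655 / 3.38700307 = 0.701
  phi_hat_2 = [gamma(0) gamma(2) - gamma(1)^2] / det = [(3.3046)(2.4396) - (2.7447)^2] / 3.38700307 = 0.52852407 / 3.38700307 = 0.156
So phi_hat = [0.7010, 0.1560].
Therefore phi_hat_1 = 0.7010.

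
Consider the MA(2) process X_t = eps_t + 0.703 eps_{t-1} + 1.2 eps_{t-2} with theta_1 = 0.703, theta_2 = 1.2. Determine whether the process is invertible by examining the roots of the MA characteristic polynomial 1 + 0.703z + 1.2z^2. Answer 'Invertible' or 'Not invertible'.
\text{Not invertible}

The MA(q) characteristic polynomial is P(z) = 1 + 0.703z + 1.2z^2.
Invertibility requires all roots to lie outside the unit circle, i.e. |z| > 1 for every root.
Set 1 + (0.703) z + (1.2) z^2 = 0, i.e. a z^2 + b z + c = 0 with a = 1.2, b = 0.703, c = 1.
Discriminant D = b^2 - 4ac = (0.703)^2 - 4*(1.2)*1 = 0.494209 - (4.8) = -4.305791.
D < 0, so the roots are the complex-conjugate pair z = (-b +/- i sqrt(-D)) / (2a) = -0.2929 +/- 0.8646i.
For a conjugate pair |z|^2 = z * conj(z) = (product of roots) = c/a = 1/(1.2) = 0.833333, so |z| = sqrt(0.833333) = 0.9129 for both roots.
Moduli of all roots: 0.9129, 0.9129.
All moduli strictly greater than 1? No.
Verdict: Not invertible.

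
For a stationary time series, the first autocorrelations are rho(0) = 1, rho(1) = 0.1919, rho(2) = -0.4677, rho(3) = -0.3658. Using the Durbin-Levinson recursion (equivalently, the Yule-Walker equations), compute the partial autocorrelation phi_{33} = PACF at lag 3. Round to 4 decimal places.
\phi_{33} = -0.1839

The PACF at lag k is phi_{kk}, the last component of the solution
to the Yule-Walker system G_k phi = r_k where
  (G_k)_{ij} = rho(|i - j|), (r_k)_i = rho(i), i,j = 1..k.
Equivalently, Durbin-Levinson gives phi_{kk} iteratively:
  phi_{11} = rho(1)
  phi_{kk} = [rho(k) - sum_{j=1..k-1} phi_{k-1,j} rho(k-j)]
            / [1 - sum_{j=1..k-1} phi_{k-1,j} rho(j)],
  phi_{k,j} = phi_{k-1,j} - phi_{kk} phi_{k-1,k-j},  j = 1..k-1.
Step k = 1:
  phi_11 = rho(1) = 0.1919.
Step k = 2:
  phi_22 = [rho(2) - phi_11 rho(1)] / [1 - phi_11 rho(1)] = [-0.4677 - (0.1919)(0.1919)] / [1 - (0.1919)(0.1919)]
         = -0.50452561 / 0.96317439 = -0.523815.
  Update: phi_21 = phi_11 - phi_22 phi_11 = 0.1919 - (-0.523815)(0.1919) = 0.29242.
Step k = 3:
  phi_33 = [rho(3) - phi_21 rho(2) - phi_22 rho(1)] / [1 - phi_21 rho(1) - phi_22 rho(2)]
    numerator   = -0.3658 - (0.29242)(-0.4677) - (-0.523815)(0.1919) = -0.1285149
    denominator = 1 - (0.29242)(0.1919) - (-0.523815)(-0.4677) = 0.69889609
  phi_33 = -0.1285149 / 0.69889609 = -0.1839.
Therefore phi_{33} = -0.1839.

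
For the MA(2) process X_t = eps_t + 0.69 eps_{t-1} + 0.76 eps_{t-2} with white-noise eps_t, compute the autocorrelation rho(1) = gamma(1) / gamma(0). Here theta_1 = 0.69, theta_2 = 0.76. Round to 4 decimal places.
\rho(1) = 0.5913

For an MA(q) process with theta_0 = 1, the autocovariance is
  gamma(k) = sigma^2 * sum_{i=0..q-k} theta_i * theta_{i+k},
and rho(k) = gamma(k) / gamma(0). Sigma^2 cancels.
  numerator   = (1)*(0.69) + (0.69)*(0.76) = 1.2144.
  denominator = (1)^2 + (0.69)^2 + (0.76)^2 = 2.0537.
  rho(1) = 1.2144 / 2.0537 = 0.5913.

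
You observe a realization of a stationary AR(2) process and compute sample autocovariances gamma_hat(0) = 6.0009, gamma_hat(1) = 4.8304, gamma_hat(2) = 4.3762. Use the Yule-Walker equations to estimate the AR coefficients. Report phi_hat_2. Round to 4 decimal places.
\hat\phi_{2} = 0.2310

The Yule-Walker equations for an AR(p) process read, in matrix form,
  Gamma_p phi = r_p,   with   (Gamma_p)_{ij} = gamma(|i - j|),
                       (r_p)_i = gamma(i),   i,j = 1..p.
Substitute the sample gammas (Toeplitz matrix and right-hand side of size 2):
  Gamma_p = [[6.0009, 4.8304], [4.8304, 6.0009]]
  r_p     = [4.8304, 4.3762]
Written out:
  6.0009 phi_1 + 4.8304 phi_2 = 4.8304
  4.8304 phi_1 + 6.0009 phi_2 = 4.3762
Solve by Cramer's rule:
  det = gamma(0)^2 - gamma(1)^2 = (6.0009)^2 - (4.8304)^2 = 36.01080081 - 23.33276416 = 12.67803665
  phi_hat_1 = [gamma(1) gamma(0) - gamma(1) gamma(2)] / det = [(4.8304)(6.0009) - (4.8304)(4.3762)] / 12.67803665 = 7.84795088 / 12.67803665 = 0.619
  phi_hat_2 = [gamma(0) gamma(2) - gamma(1)^2] / det = [(6.0009)(4.3762) - (4.8304)^2] / 12.67803665 = 2.92837442 / 12.67803665 = 0.231
So phi_hat = [0.6190, 0.2310].
Therefore phi_hat_2 = 0.2310.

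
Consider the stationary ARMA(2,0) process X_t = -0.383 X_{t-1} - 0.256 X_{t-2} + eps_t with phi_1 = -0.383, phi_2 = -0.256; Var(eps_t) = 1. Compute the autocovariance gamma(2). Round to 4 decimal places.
\gamma(2) = -0.1642

Multiply the model equation by X_{t-k} and take expectations. With theta_0 = psi_0 = 1 and psi_j the MA(infinity) weights, this gives
  gamma(k) - sum_i phi_i gamma(k-i) = c_k,
  c_k = sigma^2 * sum_{j=k..q} theta_j psi_{j-k}   (c_k = 0 for k > q),
using gamma(-m) = gamma(m).
Pure AR (q = 0): c_0 = sigma^2 = 1, c_k = 0 for k >= 1.
Equations for k = 0, 1, 2 (AR order 2, c_2 = 0):
  (E0) gamma(0) = phi_1 gamma(1) + phi_2 gamma(2) + c_0
  (E1) gamma(1) = phi_1 gamma(0) + phi_2 gamma(1) + c_1
  (E2) gamma(2) = phi_1 gamma(1) + phi_2 gamma(0)
From (E1): gamma(1) = A gamma(0) + B with
  A = phi_1 / (1 - phi_2) = -0.383 / 1.256 = -0.304936,   B = c_1 / (1 - phi_2) = 0 / 1.256 = 0.
Insert (E2) into (E0): gamma(0) (1 - phi_2^2) = phi_1 (1 + phi_2) gamma(1) + c_0.
  phi_1 (1 + phi_2) = (-0.383)(0.744) = -0.284952,   1 - phi_2^2 = 0.934464.
Replace gamma(1) by A gamma(0) + B and collect gamma(0):
  gamma(0) [0.934464 - (-0.284952)(-0.304936)] = c_0 = 1
  gamma(0) * 0.847572 = 1
  gamma(0) = 1 / 0.847572 = 1.179841.
  gamma(1) = A gamma(0) = (-0.304936)(1.179841) = -0.359776.
  gamma(2) = phi_1 gamma(1) + phi_2 gamma(0) = (-0.383)(-0.359776) + (-0.256)(1.179841) = -0.164245.
Therefore gamma(2) = -0.1642 (to 4 decimal places).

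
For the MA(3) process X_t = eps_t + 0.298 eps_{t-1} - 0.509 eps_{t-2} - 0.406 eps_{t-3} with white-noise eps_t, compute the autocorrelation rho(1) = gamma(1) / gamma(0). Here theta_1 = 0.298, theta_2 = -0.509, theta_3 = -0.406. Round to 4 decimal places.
\rho(1) = 0.2333

For an MA(q) process with theta_0 = 1, the autocovariance is
  gamma(k) = sigma^2 * sum_{i=0..q-k} theta_i * theta_{i+k},
and rho(k) = gamma(k) / gamma(0). Sigma^2 cancels.
  numerator   = (1)*(0.298) + (0.298)*(-0.509) + (-0.509)*(-0.406) = 0.352972.
  denominator = (1)^2 + (0.298)^2 + (-0.509)^2 + (-0.406)^2 = 1.512721.
  rho(1) = 0.352972 / 1.512721 = 0.2333.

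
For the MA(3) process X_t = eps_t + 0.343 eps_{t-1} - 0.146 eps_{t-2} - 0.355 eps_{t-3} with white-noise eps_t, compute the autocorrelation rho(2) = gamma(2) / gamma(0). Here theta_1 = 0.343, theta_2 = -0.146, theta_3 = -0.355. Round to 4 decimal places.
\rho(2) = -0.2117

For an MA(q) process with theta_0 = 1, the autocovariance is
  gamma(k) = sigma^2 * sum_{i=0..q-k} theta_i * theta_{i+k},
and rho(k) = gamma(k) / gamma(0). Sigma^2 cancels.
  numerator   = (1)*(-0.146) + (0.343)*(-0.355) = -0.267765.
  denominator = (1)^2 + (0.343)^2 + (-0.146)^2 + (-0.355)^2 = 1.26499.
  rho(2) = -0.267765 / 1.26499 = -0.2117.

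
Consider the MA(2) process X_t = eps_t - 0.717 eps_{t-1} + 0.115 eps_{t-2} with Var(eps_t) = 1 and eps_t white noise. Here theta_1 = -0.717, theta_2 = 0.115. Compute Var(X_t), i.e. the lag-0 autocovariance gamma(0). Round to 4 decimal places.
\gamma(0) = 1.5273

For an MA(q) process X_t = eps_t + sum_i theta_i eps_{t-i} with
Var(eps_t) = sigma^2, the variance is
  gamma(0) = sigma^2 * (1 + sum_i theta_i^2).
  sum_i theta_i^2 = (-0.717)^2 + (0.115)^2 = 0.514089 + 0.013225 = 0.527314.
  gamma(0) = 1 * (1 + 0.527314) = 1 * 1.527314 = 1.527314, which rounds to 1.5273.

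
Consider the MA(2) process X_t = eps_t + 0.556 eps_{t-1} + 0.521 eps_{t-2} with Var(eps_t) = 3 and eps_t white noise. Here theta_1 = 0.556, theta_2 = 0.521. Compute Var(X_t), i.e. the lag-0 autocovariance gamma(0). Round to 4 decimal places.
\gamma(0) = 4.7417

For an MA(q) process X_t = eps_t + sum_i theta_i eps_{t-i} with
Var(eps_t) = sigma^2, the variance is
  gamma(0) = sigma^2 * (1 + sum_i theta_i^2).
  sum_i theta_i^2 = (0.556)^2 + (0.521)^2 = 0.309136 + 0.271441 = 0.580577.
  gamma(0) = 3 * (1 + 0.580577) = 3 * 1.580577 = 4.741731, which rounds to 4.7417.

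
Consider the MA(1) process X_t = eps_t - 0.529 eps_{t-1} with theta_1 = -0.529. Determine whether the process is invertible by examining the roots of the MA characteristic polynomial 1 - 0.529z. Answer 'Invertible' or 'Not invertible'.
\text{Invertible}

The MA(q) characteristic polynomial is P(z) = 1 - 0.529z.
Invertibility requires all roots to lie outside the unit circle, i.e. |z| > 1 for every root.
This is linear in z: 1 + (-0.529) z = 0  =>  z = -1/(-0.529) = 1.890359,  |z| = 1.890359.
Moduli of all roots: 1.8904.
All moduli strictly greater than 1? Yes.
Verdict: Invertible.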